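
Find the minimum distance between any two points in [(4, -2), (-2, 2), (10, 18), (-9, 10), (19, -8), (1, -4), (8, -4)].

Computing all pairwise distances among 7 points:

d((4, -2), (-2, 2)) = 7.2111
d((4, -2), (10, 18)) = 20.8806
d((4, -2), (-9, 10)) = 17.6918
d((4, -2), (19, -8)) = 16.1555
d((4, -2), (1, -4)) = 3.6056 <-- minimum
d((4, -2), (8, -4)) = 4.4721
d((-2, 2), (10, 18)) = 20.0
d((-2, 2), (-9, 10)) = 10.6301
d((-2, 2), (19, -8)) = 23.2594
d((-2, 2), (1, -4)) = 6.7082
d((-2, 2), (8, -4)) = 11.6619
d((10, 18), (-9, 10)) = 20.6155
d((10, 18), (19, -8)) = 27.5136
d((10, 18), (1, -4)) = 23.7697
d((10, 18), (8, -4)) = 22.0907
d((-9, 10), (19, -8)) = 33.2866
d((-9, 10), (1, -4)) = 17.2047
d((-9, 10), (8, -4)) = 22.0227
d((19, -8), (1, -4)) = 18.4391
d((19, -8), (8, -4)) = 11.7047
d((1, -4), (8, -4)) = 7.0

Closest pair: (4, -2) and (1, -4) with distance 3.6056

The closest pair is (4, -2) and (1, -4) with Euclidean distance 3.6056. For 7 points, brute-force pairwise comparison is shown above. For large n, the divide-and-conquer algorithm (sort by x, recurse on halves, check the dividing strip) achieves O(n log n).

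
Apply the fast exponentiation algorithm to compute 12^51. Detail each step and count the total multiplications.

Computing 12^51 by squaring (build up from 12^1; each line after the first costs one multiplication):

12^1 = 12
12^2 = (12^1)^2 = 12^2 = 144
12^3 = 12 * 12^2 = 12 * 144 = 1728
12^6 = (12^3)^2 = 1728^2 = 2985984
12^12 = (12^6)^2 = 2985984^2 = 8916100448256
12^24 = (12^12)^2 = 8916100448256^2 = 79496847203390844133441536
12^25 = 12 * 12^24 = 12 * 79496847203390844133441536 = 953962166440690129601298432
12^50 = (12^25)^2 = 953962166440690129601298432^2 = 910043815000214977332758527534256632492715260325658624
12^51 = 12 * 12^50 = 12 * 910043815000214977332758527534256632492715260325658624 = 10920525780002579727993102330411079589912583123907903488

Result: 10920525780002579727993102330411079589912583123907903488
Multiplications needed: 8 (8 lines after 12^1)

12^51 = 10920525780002579727993102330411079589912583123907903488. Using exponentiation by squaring, this requires 8 multiplications. The key idea: if the exponent is even, square the half-power; if odd, multiply by the base once.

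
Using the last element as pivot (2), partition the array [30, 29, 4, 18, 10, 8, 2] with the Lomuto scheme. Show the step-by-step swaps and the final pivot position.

Lomuto partition with pivot = 2:

Initial array: [30, 29, 4, 18, 10, 8, 2]

arr[0]=30 > 2: no swap
arr[1]=29 > 2: no swap
arr[2]=4 > 2: no swap
arr[3]=18 > 2: no swap
arr[4]=10 > 2: no swap
arr[5]=8 > 2: no swap

Place pivot at position 0: [2, 29, 4, 18, 10, 8, 30]
Pivot position: 0

After partitioning with pivot 2, the array becomes [2, 29, 4, 18, 10, 8, 30]. The pivot is placed at index 0. All elements to the left of the pivot are <= 2, and all elements to the right are > 2.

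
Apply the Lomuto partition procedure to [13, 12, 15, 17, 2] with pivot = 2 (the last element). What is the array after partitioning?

Lomuto partition with pivot = 2:

Initial array: [13, 12, 15, 17, 2]

arr[0]=13 > 2: no swap
arr[1]=12 > 2: no swap
arr[2]=15 > 2: no swap
arr[3]=17 > 2: no swap

Place pivot at position 0: [2, 12, 15, 17, 13]
Pivot position: 0

After partitioning with pivot 2, the array becomes [2, 12, 15, 17, 13]. The pivot is placed at index 0. All elements to the left of the pivot are <= 2, and all elements to the right are > 2.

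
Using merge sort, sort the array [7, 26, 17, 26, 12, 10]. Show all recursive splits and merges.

Merge sort trace:

Split: [7, 26, 17, 26, 12, 10] -> [7, 26, 17] and [26, 12, 10]
  Split: [7, 26, 17] -> [7] and [26, 17]
    Split: [26, 17] -> [26] and [17]
    Merge: [26] + [17] -> [17, 26]
  Merge: [7] + [17, 26] -> [7, 17, 26]
  Split: [26, 12, 10] -> [26] and [12, 10]
    Split: [12, 10] -> [12] and [10]
    Merge: [12] + [10] -> [10, 12]
  Merge: [26] + [10, 12] -> [10, 12, 26]
Merge: [7, 17, 26] + [10, 12, 26] -> [7, 10, 12, 17, 26, 26]

Final sorted array: [7, 10, 12, 17, 26, 26]

The merge sort proceeds by recursively splitting the array and merging sorted halves.
After all merges, the sorted array is [7, 10, 12, 17, 26, 26].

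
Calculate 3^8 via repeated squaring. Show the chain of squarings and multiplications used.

Computing 3^8 by squaring (build up from 3^1; each line after the first costs one multiplication):

3^1 = 3
3^2 = (3^1)^2 = 3^2 = 9
3^4 = (3^2)^2 = 9^2 = 81
3^8 = (3^4)^2 = 81^2 = 6561

Result: 6561
Multiplications needed: 3 (3 lines after 3^1)

3^8 = 6561. Using exponentiation by squaring, this requires 3 multiplications. The key idea: if the exponent is even, square the half-power; if odd, multiply by the base once.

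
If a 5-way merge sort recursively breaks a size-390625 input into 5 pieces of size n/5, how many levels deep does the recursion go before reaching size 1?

For divide and conquer with division factor 5:

Problem sizes at each level:
Level 0: 390625
Level 1: 78125
Level 2: 15625
Level 3: 3125
Level 4: 625
Level 5: 125
Level 6: 25
Level 7: 5
Level 8: 1

The root is level 0 and the size-1 base case is level 8 (the tree spans levels 0 through 8, i.e. 9 levels counting the root), so the depth is the number of divisions: log_5(390625) = 8

The recursion tree depth is log_5(390625) = 8. At each level, the problem size is divided by 5, so it takes 8 divisions to reduce to a base case of size 1. The algorithm makes 5 recursive calls at each level.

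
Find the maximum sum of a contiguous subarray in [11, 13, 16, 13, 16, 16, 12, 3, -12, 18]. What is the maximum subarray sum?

Using Kadane's algorithm on [11, 13, 16, 13, 16, 16, 12, 3, -12, 18]:

Scanning through the array:
Position 1 (value 13): max_ending_here = 24, max_so_far = 24
Position 2 (value 16): max_ending_here = 40, max_so_far = 40
Position 3 (value 13): max_ending_here = 53, max_so_far = 53
Position 4 (value 16): max_ending_here = 69, max_so_far = 69
Position 5 (value 16): max_ending_here = 85, max_so_far = 85
Position 6 (value 12): max_ending_here = 97, max_so_far = 97
Position 7 (value 3): max_ending_here = 100, max_so_far = 100
Position 8 (value -12): max_ending_here = 88, max_so_far = 100
Position 9 (value 18): max_ending_here = 106, max_so_far = 106

Maximum subarray: [11, 13, 16, 13, 16, 16, 12, 3, -12, 18]
Maximum sum: 106

The maximum subarray is [11, 13, 16, 13, 16, 16, 12, 3, -12, 18] with sum 106. This subarray runs from index 0 to index 9.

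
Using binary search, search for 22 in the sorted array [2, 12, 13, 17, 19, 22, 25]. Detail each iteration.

Binary search for 22 in [2, 12, 13, 17, 19, 22, 25]:

lo=0, hi=6, mid=3, arr[mid]=17 -> 17 < 22, search right half
lo=4, hi=6, mid=5, arr[mid]=22 -> Found target at index 5!

Binary search finds 22 at index 5 after 2 comparisons. The search repeatedly halves the search space by comparing with the middle element.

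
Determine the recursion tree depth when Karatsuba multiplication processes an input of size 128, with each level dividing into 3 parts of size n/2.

For divide and conquer with division factor 2:

Problem sizes at each level:
Level 0: 128
Level 1: 64
Level 2: 32
Level 3: 16
Level 4: 8
Level 5: 4
Level 6: 2
Level 7: 1

The root is level 0 and the size-1 base case is level 7 (the tree spans levels 0 through 7, i.e. 8 levels counting the root), so the depth is the number of divisions: log_2(128) = 7

The recursion tree depth is log_2(128) = 7. At each level, the problem size is divided by 2, so it takes 7 divisions to reduce to a base case of size 1. The algorithm makes 3 recursive calls at each level.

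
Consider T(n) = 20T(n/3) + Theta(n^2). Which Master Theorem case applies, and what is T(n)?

Master Theorem for T(n) = 20T(n/3) + O(n^2):

a = 20, b = 3, c = 2
log_b(a) = log_3(20) = 2.7268

Case 1: c = 2 < log_3(20) = 2.7268
T(n) = O(n^(log_3 20))

For T(n) = 20T(n/3) + O(n^2): log_3(20) = 2.7268. This is Case 1 of the Master Theorem (c < log_b(a), work dominated by leaves), giving O(n^(log_3 20)).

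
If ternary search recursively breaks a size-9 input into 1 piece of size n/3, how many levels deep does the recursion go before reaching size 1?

For divide and conquer with division factor 3:

Problem sizes at each level:
Level 0: 9
Level 1: 3
Level 2: 1

The root is level 0 and the size-1 base case is level 2 (the tree spans levels 0 through 2, i.e. 3 levels counting the root), so the depth is the number of divisions: log_3(9) = 2

The recursion tree depth is log_3(9) = 2. At each level, the problem size is divided by 3, so it takes 2 divisions to reduce to a base case of size 1. The algorithm makes 1 recursive call at each level.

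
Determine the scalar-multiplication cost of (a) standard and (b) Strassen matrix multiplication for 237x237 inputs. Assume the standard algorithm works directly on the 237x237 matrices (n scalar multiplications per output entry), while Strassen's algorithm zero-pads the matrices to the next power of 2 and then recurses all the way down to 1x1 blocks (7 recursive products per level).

Matrix multiplication for 237x237 matrices:

Strassen's algorithm requires power-of-2 dimensions. Pad 237x237 to 256x256 (next power of 2).

Standard algorithm: 237^3 = 13312053 multiplications
Strassen's algorithm: 7^(log2(256)) = 7^8 = 5764801 multiplications
Savings: 13312053 - 5764801 = 7547252 multiplications

Standard: 13312053 multiplications (237^3). Strassen: 5764801 multiplications (7^8, after padding to 256x256). Strassen reduces 8 recursive multiplications to 7 at each level.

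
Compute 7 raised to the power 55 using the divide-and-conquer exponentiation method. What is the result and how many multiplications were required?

Computing 7^55 by squaring (build up from 7^1; each line after the first costs one multiplication):

7^1 = 7
7^2 = (7^1)^2 = 7^2 = 49
7^3 = 7 * 7^2 = 7 * 49 = 343
7^6 = (7^3)^2 = 343^2 = 117649
7^12 = (7^6)^2 = 117649^2 = 13841287201
7^13 = 7 * 7^12 = 7 * 13841287201 = 96889010407
7^26 = (7^13)^2 = 96889010407^2 = 9387480337647754305649
7^27 = 7 * 7^26 = 7 * 9387480337647754305649 = 65712362363534280139543
7^54 = (7^27)^2 = 65712362363534280139543^2 = 4318114567396436564035293097707728087552248849
7^55 = 7 * 7^54 = 7 * 4318114567396436564035293097707728087552248849 = 30226801971775055948247051683954096612865741943

Result: 30226801971775055948247051683954096612865741943
Multiplications needed: 9 (9 lines after 7^1)

7^55 = 30226801971775055948247051683954096612865741943. Using exponentiation by squaring, this requires 9 multiplications. The key idea: if the exponent is even, square the half-power; if odd, multiply by the base once.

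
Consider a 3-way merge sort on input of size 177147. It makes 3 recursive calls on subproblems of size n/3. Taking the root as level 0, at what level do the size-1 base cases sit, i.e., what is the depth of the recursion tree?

For divide and conquer with division factor 3:

Problem sizes at each level:
Level 0: 177147
Level 1: 59049
Level 2: 19683
Level 3: 6561
Level 4: 2187
Level 5: 729
Level 6: 243
Level 7: 81
Level 8: 27
Level 9: 9
Level 10: 3
Level 11: 1

The root is level 0 and the size-1 base case is level 11 (the tree spans levels 0 through 11, i.e. 12 levels counting the root), so the depth is the number of divisions: log_3(177147) = 11

The recursion tree depth is log_3(177147) = 11. At each level, the problem size is divided by 3, so it takes 11 divisions to reduce to a base case of size 1. The algorithm makes 3 recursive calls at each level.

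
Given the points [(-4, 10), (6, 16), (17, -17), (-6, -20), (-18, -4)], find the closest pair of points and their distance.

Computing all pairwise distances among 5 points:

d((-4, 10), (6, 16)) = 11.6619 <-- minimum
d((-4, 10), (17, -17)) = 34.2053
d((-4, 10), (-6, -20)) = 30.0666
d((-4, 10), (-18, -4)) = 19.799
d((6, 16), (17, -17)) = 34.7851
d((6, 16), (-6, -20)) = 37.9473
d((6, 16), (-18, -4)) = 31.241
d((17, -17), (-6, -20)) = 23.1948
d((17, -17), (-18, -4)) = 37.3363
d((-6, -20), (-18, -4)) = 20.0

Closest pair: (-4, 10) and (6, 16) with distance 11.6619

The closest pair is (-4, 10) and (6, 16) with Euclidean distance 11.6619. For 5 points, brute-force pairwise comparison is shown above. For large n, the divide-and-conquer algorithm (sort by x, recurse on halves, check the dividing strip) achieves O(n log n).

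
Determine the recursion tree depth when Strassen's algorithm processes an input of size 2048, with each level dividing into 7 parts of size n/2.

For divide and conquer with division factor 2:

Problem sizes at each level:
Level 0: 2048
Level 1: 1024
Level 2: 512
Level 3: 256
Level 4: 128
Level 5: 64
Level 6: 32
Level 7: 16
Level 8: 8
Level 9: 4
Level 10: 2
Level 11: 1

The root is level 0 and the size-1 base case is level 11 (the tree spans levels 0 through 11, i.e. 12 levels counting the root), so the depth is the number of divisions: log_2(2048) = 11

The recursion tree depth is log_2(2048) = 11. At each level, the problem size is divided by 2, so it takes 11 divisions to reduce to a base case of size 1. The algorithm makes 7 recursive calls at each level.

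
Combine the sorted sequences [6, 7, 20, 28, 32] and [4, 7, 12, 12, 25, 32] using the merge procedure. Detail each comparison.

Merging process:

Compare 6 vs 4: take 4 from right. Merged: [4]
Compare 6 vs 7: take 6 from left. Merged: [4, 6]
Compare 7 vs 7: take 7 from left. Merged: [4, 6, 7]
Compare 20 vs 7: take 7 from right. Merged: [4, 6, 7, 7]
Compare 20 vs 12: take 12 from right. Merged: [4, 6, 7, 7, 12]
Compare 20 vs 12: take 12 from right. Merged: [4, 6, 7, 7, 12, 12]
Compare 20 vs 25: take 20 from left. Merged: [4, 6, 7, 7, 12, 12, 20]
Compare 28 vs 25: take 25 from right. Merged: [4, 6, 7, 7, 12, 12, 20, 25]
Compare 28 vs 32: take 28 from left. Merged: [4, 6, 7, 7, 12, 12, 20, 25, 28]
Compare 32 vs 32: take 32 from left. Merged: [4, 6, 7, 7, 12, 12, 20, 25, 28, 32]
Append remaining from right: [32]. Merged: [4, 6, 7, 7, 12, 12, 20, 25, 28, 32, 32]

Final merged array: [4, 6, 7, 7, 12, 12, 20, 25, 28, 32, 32]
Total comparisons: 10

The merged array is [4, 6, 7, 7, 12, 12, 20, 25, 28, 32, 32], requiring 10 comparisons. The merge step runs in O(n) time where n is the total number of elements.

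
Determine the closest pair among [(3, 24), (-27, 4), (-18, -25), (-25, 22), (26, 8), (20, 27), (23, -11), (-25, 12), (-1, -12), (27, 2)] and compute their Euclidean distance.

Computing all pairwise distances among 10 points:

d((3, 24), (-27, 4)) = 36.0555
d((3, 24), (-18, -25)) = 53.3104
d((3, 24), (-25, 22)) = 28.0713
d((3, 24), (26, 8)) = 28.0179
d((3, 24), (20, 27)) = 17.2627
d((3, 24), (23, -11)) = 40.3113
d((3, 24), (-25, 12)) = 30.4631
d((3, 24), (-1, -12)) = 36.2215
d((3, 24), (27, 2)) = 32.5576
d((-27, 4), (-18, -25)) = 30.3645
d((-27, 4), (-25, 22)) = 18.1108
d((-27, 4), (26, 8)) = 53.1507
d((-27, 4), (20, 27)) = 52.3259
d((-27, 4), (23, -11)) = 52.2015
d((-27, 4), (-25, 12)) = 8.2462
d((-27, 4), (-1, -12)) = 30.5287
d((-27, 4), (27, 2)) = 54.037
d((-18, -25), (-25, 22)) = 47.5184
d((-18, -25), (26, 8)) = 55.0
d((-18, -25), (20, 27)) = 64.405
d((-18, -25), (23, -11)) = 43.3244
d((-18, -25), (-25, 12)) = 37.6563
d((-18, -25), (-1, -12)) = 21.4009
d((-18, -25), (27, 2)) = 52.4786
d((-25, 22), (26, 8)) = 52.8867
d((-25, 22), (20, 27)) = 45.2769
d((-25, 22), (23, -11)) = 58.2495
d((-25, 22), (-25, 12)) = 10.0
d((-25, 22), (-1, -12)) = 41.6173
d((-25, 22), (27, 2)) = 55.7136
d((26, 8), (20, 27)) = 19.9249
d((26, 8), (23, -11)) = 19.2354
d((26, 8), (-25, 12)) = 51.1566
d((26, 8), (-1, -12)) = 33.6006
d((26, 8), (27, 2)) = 6.0828 <-- minimum
d((20, 27), (23, -11)) = 38.1182
d((20, 27), (-25, 12)) = 47.4342
d((20, 27), (-1, -12)) = 44.2945
d((20, 27), (27, 2)) = 25.9615
d((23, -11), (-25, 12)) = 53.2259
d((23, -11), (-1, -12)) = 24.0208
d((23, -11), (27, 2)) = 13.6015
d((-25, 12), (-1, -12)) = 33.9411
d((-25, 12), (27, 2)) = 52.9528
d((-1, -12), (27, 2)) = 31.305

Closest pair: (26, 8) and (27, 2) with distance 6.0828

The closest pair is (26, 8) and (27, 2) with Euclidean distance 6.0828. For 10 points, brute-force pairwise comparison is shown above. For large n, the divide-and-conquer algorithm (sort by x, recurse on halves, check the dividing strip) achieves O(n log n).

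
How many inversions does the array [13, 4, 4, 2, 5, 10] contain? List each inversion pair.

Finding inversions in [13, 4, 4, 2, 5, 10]:

(0, 1): arr[0]=13 > arr[1]=4
(0, 2): arr[0]=13 > arr[2]=4
(0, 3): arr[0]=13 > arr[3]=2
(0, 4): arr[0]=13 > arr[4]=5
(0, 5): arr[0]=13 > arr[5]=10
(1, 3): arr[1]=4 > arr[3]=2
(2, 3): arr[2]=4 > arr[3]=2

Total inversions: 7

The array has 7 inversion(s): (0,1), (0,2), (0,3), (0,4), (0,5), (1,3), (2,3). Each pair (i,j) satisfies i < j and arr[i] > arr[j].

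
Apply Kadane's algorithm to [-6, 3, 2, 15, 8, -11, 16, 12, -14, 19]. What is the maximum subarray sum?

Using Kadane's algorithm on [-6, 3, 2, 15, 8, -11, 16, 12, -14, 19]:

Scanning through the array:
Position 1 (value 3): max_ending_here = 3, max_so_far = 3
Position 2 (value 2): max_ending_here = 5, max_so_far = 5
Position 3 (value 15): max_ending_here = 20, max_so_far = 20
Position 4 (value 8): max_ending_here = 28, max_so_far = 28
Position 5 (value -11): max_ending_here = 17, max_so_far = 28
Position 6 (value 16): max_ending_here = 33, max_so_far = 33
Position 7 (value 12): max_ending_here = 45, max_so_far = 45
Position 8 (value -14): max_ending_here = 31, max_so_far = 45
Position 9 (value 19): max_ending_here = 50, max_so_far = 50

Maximum subarray: [3, 2, 15, 8, -11, 16, 12, -14, 19]
Maximum sum: 50

The maximum subarray is [3, 2, 15, 8, -11, 16, 12, -14, 19] with sum 50. This subarray runs from index 1 to index 9.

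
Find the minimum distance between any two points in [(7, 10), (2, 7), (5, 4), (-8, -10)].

Computing all pairwise distances among 4 points:

d((7, 10), (2, 7)) = 5.831
d((7, 10), (5, 4)) = 6.3246
d((7, 10), (-8, -10)) = 25.0
d((2, 7), (5, 4)) = 4.2426 <-- minimum
d((2, 7), (-8, -10)) = 19.7231
d((5, 4), (-8, -10)) = 19.105

Closest pair: (2, 7) and (5, 4) with distance 4.2426

The closest pair is (2, 7) and (5, 4) with Euclidean distance 4.2426. For 4 points, brute-force pairwise comparison is shown above. For large n, the divide-and-conquer algorithm (sort by x, recurse on halves, check the dividing strip) achieves O(n log n).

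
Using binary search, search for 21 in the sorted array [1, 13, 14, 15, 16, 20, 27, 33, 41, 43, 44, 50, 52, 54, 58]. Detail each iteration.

Binary search for 21 in [1, 13, 14, 15, 16, 20, 27, 33, 41, 43, 44, 50, 52, 54, 58]:

lo=0, hi=14, mid=7, arr[mid]=33 -> 33 > 21, search left half
lo=0, hi=6, mid=3, arr[mid]=15 -> 15 < 21, search right half
lo=4, hi=6, mid=5, arr[mid]=20 -> 20 < 21, search right half
lo=6, hi=6, mid=6, arr[mid]=27 -> 27 > 21, search left half
lo=6 > hi=5, target 21 not found

Binary search determines that 21 is not in the array after 4 comparisons. The search space was exhausted without finding the target.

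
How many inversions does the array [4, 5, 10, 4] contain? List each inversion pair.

Finding inversions in [4, 5, 10, 4]:

(1, 3): arr[1]=5 > arr[3]=4
(2, 3): arr[2]=10 > arr[3]=4

Total inversions: 2

The array has 2 inversion(s): (1,3), (2,3). Each pair (i,j) satisfies i < j and arr[i] > arr[j].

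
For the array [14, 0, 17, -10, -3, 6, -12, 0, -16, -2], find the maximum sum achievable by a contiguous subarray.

Using Kadane's algorithm on [14, 0, 17, -10, -3, 6, -12, 0, -16, -2]:

Scanning through the array:
Position 1 (value 0): max_ending_here = 14, max_so_far = 14
Position 2 (value 17): max_ending_here = 31, max_so_far = 31
Position 3 (value -10): max_ending_here = 21, max_so_far = 31
Position 4 (value -3): max_ending_here = 18, max_so_far = 31
Position 5 (value 6): max_ending_here = 24, max_so_far = 31
Position 6 (value -12): max_ending_here = 12, max_so_far = 31
Position 7 (value 0): max_ending_here = 12, max_so_far = 31
Position 8 (value -16): max_ending_here = -4, max_so_far = 31
Position 9 (value -2): max_ending_here = -2, max_so_far = 31

Maximum subarray: [14, 0, 17]
Maximum sum: 31

The maximum subarray is [14, 0, 17] with sum 31. This subarray runs from index 0 to index 2.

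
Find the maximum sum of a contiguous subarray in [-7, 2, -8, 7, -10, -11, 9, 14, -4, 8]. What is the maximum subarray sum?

Using Kadane's algorithm on [-7, 2, -8, 7, -10, -11, 9, 14, -4, 8]:

Scanning through the array:
Position 1 (value 2): max_ending_here = 2, max_so_far = 2
Position 2 (value -8): max_ending_here = -6, max_so_far = 2
Position 3 (value 7): max_ending_here = 7, max_so_far = 7
Position 4 (value -10): max_ending_here = -3, max_so_far = 7
Position 5 (value -11): max_ending_here = -11, max_so_far = 7
Position 6 (value 9): max_ending_here = 9, max_so_far = 9
Position 7 (value 14): max_ending_here = 23, max_so_far = 23
Position 8 (value -4): max_ending_here = 19, max_so_far = 23
Position 9 (value 8): max_ending_here = 27, max_so_far = 27

Maximum subarray: [9, 14, -4, 8]
Maximum sum: 27

The maximum subarray is [9, 14, -4, 8] with sum 27. This subarray runs from index 6 to index 9.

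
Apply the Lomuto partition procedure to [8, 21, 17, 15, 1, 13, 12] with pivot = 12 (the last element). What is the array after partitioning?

Lomuto partition with pivot = 12:

Initial array: [8, 21, 17, 15, 1, 13, 12]

arr[0]=8 <= 12: swap with position 0, array becomes [8, 21, 17, 15, 1, 13, 12]
arr[1]=21 > 12: no swap
arr[2]=17 > 12: no swap
arr[3]=15 > 12: no swap
arr[4]=1 <= 12: swap with position 1, array becomes [8, 1, 17, 15, 21, 13, 12]
arr[5]=13 > 12: no swap

Place pivot at position 2: [8, 1, 12, 15, 21, 13, 17]
Pivot position: 2

After partitioning with pivot 12, the array becomes [8, 1, 12, 15, 21, 13, 17]. The pivot is placed at index 2. All elements to the left of the pivot are <= 12, and all elements to the right are > 12.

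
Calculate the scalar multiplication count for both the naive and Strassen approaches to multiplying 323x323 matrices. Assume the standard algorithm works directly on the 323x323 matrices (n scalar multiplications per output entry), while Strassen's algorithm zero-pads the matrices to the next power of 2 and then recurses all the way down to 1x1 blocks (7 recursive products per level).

Matrix multiplication for 323x323 matrices:

Strassen's algorithm requires power-of-2 dimensions. Pad 323x323 to 512x512 (next power of 2).

Standard algorithm: 323^3 = 33698267 multiplications
Strassen's algorithm: 7^(log2(512)) = 7^9 = 40353607 multiplications
Difference: 33698267 - 40353607 = -6655340 (Strassen uses MORE here due to padding overhead — for small or just-over-power-of-2 n, padding can outweigh the per-level savings)

Standard: 33698267 multiplications (323^3). Strassen: 40353607 multiplications (7^9, after padding to 512x512). Strassen reduces 8 recursive multiplications to 7 at each level.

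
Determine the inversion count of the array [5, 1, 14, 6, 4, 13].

Finding inversions in [5, 1, 14, 6, 4, 13]:

(0, 1): arr[0]=5 > arr[1]=1
(0, 4): arr[0]=5 > arr[4]=4
(2, 3): arr[2]=14 > arr[3]=6
(2, 4): arr[2]=14 > arr[4]=4
(2, 5): arr[2]=14 > arr[5]=13
(3, 4): arr[3]=6 > arr[4]=4

Total inversions: 6

The array has 6 inversion(s): (0,1), (0,4), (2,3), (2,4), (2,5), (3,4). Each pair (i,j) satisfies i < j and arr[i] > arr[j].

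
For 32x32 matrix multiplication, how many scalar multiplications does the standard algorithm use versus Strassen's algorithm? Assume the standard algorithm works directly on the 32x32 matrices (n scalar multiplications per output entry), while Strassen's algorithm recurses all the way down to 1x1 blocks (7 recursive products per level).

Matrix multiplication for 32x32 matrices:

Standard algorithm: 32^3 = 32768 multiplications
Strassen's algorithm: 7^(log2(32)) = 7^5 = 16807 multiplications
Savings: 32768 - 16807 = 15961 multiplications

Standard: 32768 multiplications (32^3). Strassen: 16807 multiplications (7^5). Strassen reduces 8 recursive multiplications to 7 at each level.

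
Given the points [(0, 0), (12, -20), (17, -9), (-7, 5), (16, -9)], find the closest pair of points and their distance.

Computing all pairwise distances among 5 points:

d((0, 0), (12, -20)) = 23.3238
d((0, 0), (17, -9)) = 19.2354
d((0, 0), (-7, 5)) = 8.6023
d((0, 0), (16, -9)) = 18.3576
d((12, -20), (17, -9)) = 12.083
d((12, -20), (-7, 5)) = 31.4006
d((12, -20), (16, -9)) = 11.7047
d((17, -9), (-7, 5)) = 27.7849
d((17, -9), (16, -9)) = 1.0 <-- minimum
d((-7, 5), (16, -9)) = 26.9258

Closest pair: (17, -9) and (16, -9) with distance 1.0

The closest pair is (17, -9) and (16, -9) with Euclidean distance 1.0. For 5 points, brute-force pairwise comparison is shown above. For large n, the divide-and-conquer algorithm (sort by x, recurse on halves, check the dividing strip) achieves O(n log n).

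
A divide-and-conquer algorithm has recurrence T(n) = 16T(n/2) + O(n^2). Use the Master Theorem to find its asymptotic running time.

Master Theorem for T(n) = 16T(n/2) + O(n^2):

a = 16, b = 2, c = 2
log_b(a) = log_2(16) = 4.0000

Case 1: c = 2 < log_2(16) = 4.0000
T(n) = O(n^(log_2 16)) = O(n^4)

For T(n) = 16T(n/2) + O(n^2): log_2(16) = 4.0000. This is Case 1 of the Master Theorem (c < log_b(a), work dominated by leaves), giving O(n^4).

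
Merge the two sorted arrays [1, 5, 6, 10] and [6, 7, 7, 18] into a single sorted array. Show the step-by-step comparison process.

Merging process:

Compare 1 vs 6: take 1 from left. Merged: [1]
Compare 5 vs 6: take 5 from left. Merged: [1, 5]
Compare 6 vs 6: take 6 from left. Merged: [1, 5, 6]
Compare 10 vs 6: take 6 from right. Merged: [1, 5, 6, 6]
Compare 10 vs 7: take 7 from right. Merged: [1, 5, 6, 6, 7]
Compare 10 vs 7: take 7 from right. Merged: [1, 5, 6, 6, 7, 7]
Compare 10 vs 18: take 10 from left. Merged: [1, 5, 6, 6, 7, 7, 10]
Append remaining from right: [18]. Merged: [1, 5, 6, 6, 7, 7, 10, 18]

Final merged array: [1, 5, 6, 6, 7, 7, 10, 18]
Total comparisons: 7

The merged array is [1, 5, 6, 6, 7, 7, 10, 18], requiring 7 comparisons. The merge step runs in O(n) time where n is the total number of elements.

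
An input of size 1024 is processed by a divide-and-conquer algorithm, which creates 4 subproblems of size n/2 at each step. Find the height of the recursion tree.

For divide and conquer with division factor 2:

Problem sizes at each level:
Level 0: 1024
Level 1: 512
Level 2: 256
Level 3: 128
Level 4: 64
Level 5: 32
Level 6: 16
Level 7: 8
Level 8: 4
Level 9: 2
Level 10: 1

The root is level 0 and the size-1 base case is level 10 (the tree spans levels 0 through 10, i.e. 11 levels counting the root), so the depth is the number of divisions: log_2(1024) = 10

The recursion tree depth is log_2(1024) = 10. At each level, the problem size is divided by 2, so it takes 10 divisions to reduce to a base case of size 1. The algorithm makes 4 recursive calls at each level.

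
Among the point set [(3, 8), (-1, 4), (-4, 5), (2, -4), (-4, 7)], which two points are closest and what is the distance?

Computing all pairwise distances among 5 points:

d((3, 8), (-1, 4)) = 5.6569
d((3, 8), (-4, 5)) = 7.6158
d((3, 8), (2, -4)) = 12.0416
d((3, 8), (-4, 7)) = 7.0711
d((-1, 4), (-4, 5)) = 3.1623
d((-1, 4), (2, -4)) = 8.544
d((-1, 4), (-4, 7)) = 4.2426
d((-4, 5), (2, -4)) = 10.8167
d((-4, 5), (-4, 7)) = 2.0 <-- minimum
d((2, -4), (-4, 7)) = 12.53

Closest pair: (-4, 5) and (-4, 7) with distance 2.0

The closest pair is (-4, 5) and (-4, 7) with Euclidean distance 2.0. For 5 points, brute-force pairwise comparison is shown above. For large n, the divide-and-conquer algorithm (sort by x, recurse on halves, check the dividing strip) achieves O(n log n).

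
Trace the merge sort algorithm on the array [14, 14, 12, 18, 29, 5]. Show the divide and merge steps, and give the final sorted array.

Merge sort trace:

Split: [14, 14, 12, 18, 29, 5] -> [14, 14, 12] and [18, 29, 5]
  Split: [14, 14, 12] -> [14] and [14, 12]
    Split: [14, 12] -> [14] and [12]
    Merge: [14] + [12] -> [12, 14]
  Merge: [14] + [12, 14] -> [12, 14, 14]
  Split: [18, 29, 5] -> [18] and [29, 5]
    Split: [29, 5] -> [29] and [5]
    Merge: [29] + [5] -> [5, 29]
  Merge: [18] + [5, 29] -> [5, 18, 29]
Merge: [12, 14, 14] + [5, 18, 29] -> [5, 12, 14, 14, 18, 29]

Final sorted array: [5, 12, 14, 14, 18, 29]

The merge sort proceeds by recursively splitting the array and merging sorted halves.
After all merges, the sorted array is [5, 12, 14, 14, 18, 29].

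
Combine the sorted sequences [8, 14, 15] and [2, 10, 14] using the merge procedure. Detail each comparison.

Merging process:

Compare 8 vs 2: take 2 from right. Merged: [2]
Compare 8 vs 10: take 8 from left. Merged: [2, 8]
Compare 14 vs 10: take 10 from right. Merged: [2, 8, 10]
Compare 14 vs 14: take 14 from left. Merged: [2, 8, 10, 14]
Compare 15 vs 14: take 14 from right. Merged: [2, 8, 10, 14, 14]
Append remaining from left: [15]. Merged: [2, 8, 10, 14, 14, 15]

Final merged array: [2, 8, 10, 14, 14, 15]
Total comparisons: 5

The merged array is [2, 8, 10, 14, 14, 15], requiring 5 comparisons. The merge step runs in O(n) time where n is the total number of elements.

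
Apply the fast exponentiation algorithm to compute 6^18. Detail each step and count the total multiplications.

Computing 6^18 by squaring (build up from 6^1; each line after the first costs one multiplication):

6^1 = 6
6^2 = (6^1)^2 = 6^2 = 36
6^4 = (6^2)^2 = 36^2 = 1296
6^8 = (6^4)^2 = 1296^2 = 1679616
6^9 = 6 * 6^8 = 6 * 1679616 = 10077696
6^18 = (6^9)^2 = 10077696^2 = 101559956668416

Result: 101559956668416
Multiplications needed: 5 (5 lines after 6^1)

6^18 = 101559956668416. Using exponentiation by squaring, this requires 5 multiplications. The key idea: if the exponent is even, square the half-power; if odd, multiply by the base once.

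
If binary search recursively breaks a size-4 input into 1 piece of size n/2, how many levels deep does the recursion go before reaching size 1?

For divide and conquer with division factor 2:

Problem sizes at each level:
Level 0: 4
Level 1: 2
Level 2: 1

The root is level 0 and the size-1 base case is level 2 (the tree spans levels 0 through 2, i.e. 3 levels counting the root), so the depth is the number of divisions: log_2(4) = 2

The recursion tree depth is log_2(4) = 2. At each level, the problem size is divided by 2, so it takes 2 divisions to reduce to a base case of size 1. The algorithm makes 1 recursive call at each level.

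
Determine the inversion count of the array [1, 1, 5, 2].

Finding inversions in [1, 1, 5, 2]:

(2, 3): arr[2]=5 > arr[3]=2

Total inversions: 1

The array has 1 inversion(s): (2,3). Each pair (i,j) satisfies i < j and arr[i] > arr[j].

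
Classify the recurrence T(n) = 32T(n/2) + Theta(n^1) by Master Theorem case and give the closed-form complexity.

Master Theorem for T(n) = 32T(n/2) + O(n^1):

a = 32, b = 2, c = 1
log_b(a) = log_2(32) = 5.0000

Case 1: c = 1 < log_2(32) = 5.0000
T(n) = O(n^(log_2 32)) = O(n^5)

For T(n) = 32T(n/2) + O(n^1): log_2(32) = 5.0000. This is Case 1 of the Master Theorem (c < log_b(a), work dominated by leaves), giving O(n^5).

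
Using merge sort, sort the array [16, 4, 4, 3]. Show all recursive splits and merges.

Merge sort trace:

Split: [16, 4, 4, 3] -> [16, 4] and [4, 3]
  Split: [16, 4] -> [16] and [4]
  Merge: [16] + [4] -> [4, 16]
  Split: [4, 3] -> [4] and [3]
  Merge: [4] + [3] -> [3, 4]
Merge: [4, 16] + [3, 4] -> [3, 4, 4, 16]

Final sorted array: [3, 4, 4, 16]

The merge sort proceeds by recursively splitting the array and merging sorted halves.
After all merges, the sorted array is [3, 4, 4, 16].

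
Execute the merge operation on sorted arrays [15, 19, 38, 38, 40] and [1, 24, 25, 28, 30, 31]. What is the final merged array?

Merging process:

Compare 15 vs 1: take 1 from right. Merged: [1]
Compare 15 vs 24: take 15 from left. Merged: [1, 15]
Compare 19 vs 24: take 19 from left. Merged: [1, 15, 19]
Compare 38 vs 24: take 24 from right. Merged: [1, 15, 19, 24]
Compare 38 vs 25: take 25 from right. Merged: [1, 15, 19, 24, 25]
Compare 38 vs 28: take 28 from right. Merged: [1, 15, 19, 24, 25, 28]
Compare 38 vs 30: take 30 from right. Merged: [1, 15, 19, 24, 25, 28, 30]
Compare 38 vs 31: take 31 from right. Merged: [1, 15, 19, 24, 25, 28, 30, 31]
Append remaining from left: [38, 38, 40]. Merged: [1, 15, 19, 24, 25, 28, 30, 31, 38, 38, 40]

Final merged array: [1, 15, 19, 24, 25, 28, 30, 31, 38, 38, 40]
Total comparisons: 8

The merged array is [1, 15, 19, 24, 25, 28, 30, 31, 38, 38, 40], requiring 8 comparisons. The merge step runs in O(n) time where n is the total number of elements.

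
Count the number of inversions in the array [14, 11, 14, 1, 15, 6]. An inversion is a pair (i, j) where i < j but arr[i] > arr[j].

Finding inversions in [14, 11, 14, 1, 15, 6]:

(0, 1): arr[0]=14 > arr[1]=11
(0, 3): arr[0]=14 > arr[3]=1
(0, 5): arr[0]=14 > arr[5]=6
(1, 3): arr[1]=11 > arr[3]=1
(1, 5): arr[1]=11 > arr[5]=6
(2, 3): arr[2]=14 > arr[3]=1
(2, 5): arr[2]=14 > arr[5]=6
(4, 5): arr[4]=15 > arr[5]=6

Total inversions: 8

The array has 8 inversion(s): (0,1), (0,3), (0,5), (1,3), (1,5), (2,3), (2,5), (4,5). Each pair (i,j) satisfies i < j and arr[i] > arr[j].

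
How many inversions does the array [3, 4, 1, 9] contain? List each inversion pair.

Finding inversions in [3, 4, 1, 9]:

(0, 2): arr[0]=3 > arr[2]=1
(1, 2): arr[1]=4 > arr[2]=1

Total inversions: 2

The array has 2 inversion(s): (0,2), (1,2). Each pair (i,j) satisfies i < j and arr[i] > arr[j].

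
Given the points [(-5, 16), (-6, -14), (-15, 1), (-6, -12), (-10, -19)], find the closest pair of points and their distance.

Computing all pairwise distances among 5 points:

d((-5, 16), (-6, -14)) = 30.0167
d((-5, 16), (-15, 1)) = 18.0278
d((-5, 16), (-6, -12)) = 28.0179
d((-5, 16), (-10, -19)) = 35.3553
d((-6, -14), (-15, 1)) = 17.4929
d((-6, -14), (-6, -12)) = 2.0 <-- minimum
d((-6, -14), (-10, -19)) = 6.4031
d((-15, 1), (-6, -12)) = 15.8114
d((-15, 1), (-10, -19)) = 20.6155
d((-6, -12), (-10, -19)) = 8.0623

Closest pair: (-6, -14) and (-6, -12) with distance 2.0

The closest pair is (-6, -14) and (-6, -12) with Euclidean distance 2.0. For 5 points, brute-force pairwise comparison is shown above. For large n, the divide-and-conquer algorithm (sort by x, recurse on halves, check the dividing strip) achieves O(n log n).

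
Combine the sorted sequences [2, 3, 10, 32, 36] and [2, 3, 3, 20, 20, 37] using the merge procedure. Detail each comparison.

Merging process:

Compare 2 vs 2: take 2 from left. Merged: [2]
Compare 3 vs 2: take 2 from right. Merged: [2, 2]
Compare 3 vs 3: take 3 from left. Merged: [2, 2, 3]
Compare 10 vs 3: take 3 from right. Merged: [2, 2, 3, 3]
Compare 10 vs 3: take 3 from right. Merged: [2, 2, 3, 3, 3]
Compare 10 vs 20: take 10 from left. Merged: [2, 2, 3, 3, 3, 10]
Compare 32 vs 20: take 20 from right. Merged: [2, 2, 3, 3, 3, 10, 20]
Compare 32 vs 20: take 20 from right. Merged: [2, 2, 3, 3, 3, 10, 20, 20]
Compare 32 vs 37: take 32 from left. Merged: [2, 2, 3, 3, 3, 10, 20, 20, 32]
Compare 36 vs 37: take 36 from left. Merged: [2, 2, 3, 3, 3, 10, 20, 20, 32, 36]
Append remaining from right: [37]. Merged: [2, 2, 3, 3, 3, 10, 20, 20, 32, 36, 37]

Final merged array: [2, 2, 3, 3, 3, 10, 20, 20, 32, 36, 37]
Total comparisons: 10

The merged array is [2, 2, 3, 3, 3, 10, 20, 20, 32, 36, 37], requiring 10 comparisons. The merge step runs in O(n) time where n is the total number of elements.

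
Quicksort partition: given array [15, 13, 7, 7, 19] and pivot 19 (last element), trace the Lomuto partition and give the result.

Lomuto partition with pivot = 19:

Initial array: [15, 13, 7, 7, 19]

arr[0]=15 <= 19: swap with position 0, array becomes [15, 13, 7, 7, 19]
arr[1]=13 <= 19: swap with position 1, array becomes [15, 13, 7, 7, 19]
arr[2]=7 <= 19: swap with position 2, array becomes [15, 13, 7, 7, 19]
arr[3]=7 <= 19: swap with position 3, array becomes [15, 13, 7, 7, 19]

Place pivot at position 4: [15, 13, 7, 7, 19]
Pivot position: 4

After partitioning with pivot 19, the array becomes [15, 13, 7, 7, 19]. The pivot is placed at index 4. All elements to the left of the pivot are <= 19, and all elements to the right are > 19.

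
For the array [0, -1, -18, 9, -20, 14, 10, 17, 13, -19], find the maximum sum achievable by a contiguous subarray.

Using Kadane's algorithm on [0, -1, -18, 9, -20, 14, 10, 17, 13, -19]:

Scanning through the array:
Position 1 (value -1): max_ending_here = -1, max_so_far = 0
Position 2 (value -18): max_ending_here = -18, max_so_far = 0
Position 3 (value 9): max_ending_here = 9, max_so_far = 9
Position 4 (value -20): max_ending_here = -11, max_so_far = 9
Position 5 (value 14): max_ending_here = 14, max_so_far = 14
Position 6 (value 10): max_ending_here = 24, max_so_far = 24
Position 7 (value 17): max_ending_here = 41, max_so_far = 41
Position 8 (value 13): max_ending_here = 54, max_so_far = 54
Position 9 (value -19): max_ending_here = 35, max_so_far = 54

Maximum subarray: [14, 10, 17, 13]
Maximum sum: 54

The maximum subarray is [14, 10, 17, 13] with sum 54. This subarray runs from index 5 to index 8.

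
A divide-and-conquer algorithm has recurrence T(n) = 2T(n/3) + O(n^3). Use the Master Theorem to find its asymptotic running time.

Master Theorem for T(n) = 2T(n/3) + O(n^3):

a = 2, b = 3, c = 3
log_b(a) = log_3(2) = 0.6309

Case 3: c = 3 > log_3(2) = 0.6309
T(n) = O(n^3) = O(n^3)

For T(n) = 2T(n/3) + O(n^3): log_3(2) = 0.6309. This is Case 3 of the Master Theorem (c > log_b(a), work dominated by root), giving O(n^3).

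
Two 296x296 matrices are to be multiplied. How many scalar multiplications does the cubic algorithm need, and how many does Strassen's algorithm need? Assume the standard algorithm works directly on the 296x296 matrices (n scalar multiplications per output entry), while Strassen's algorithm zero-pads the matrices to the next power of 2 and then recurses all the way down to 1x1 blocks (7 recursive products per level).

Matrix multiplication for 296x296 matrices:

Strassen's algorithm requires power-of-2 dimensions. Pad 296x296 to 512x512 (next power of 2).

Standard algorithm: 296^3 = 25934336 multiplications
Strassen's algorithm: 7^(log2(512)) = 7^9 = 40353607 multiplications
Difference: 25934336 - 40353607 = -14419271 (Strassen uses MORE here due to padding overhead — for small or just-over-power-of-2 n, padding can outweigh the per-level savings)

Standard: 25934336 multiplications (296^3). Strassen: 40353607 multiplications (7^9, after padding to 512x512). Strassen reduces 8 recursive multiplications to 7 at each level.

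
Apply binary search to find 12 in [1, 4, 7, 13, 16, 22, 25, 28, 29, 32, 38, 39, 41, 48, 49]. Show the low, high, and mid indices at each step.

Binary search for 12 in [1, 4, 7, 13, 16, 22, 25, 28, 29, 32, 38, 39, 41, 48, 49]:

lo=0, hi=14, mid=7, arr[mid]=28 -> 28 > 12, search left half
lo=0, hi=6, mid=3, arr[mid]=13 -> 13 > 12, search left half
lo=0, hi=2, mid=1, arr[mid]=4 -> 4 < 12, search right half
lo=2, hi=2, mid=2, arr[mid]=7 -> 7 < 12, search right half
lo=3 > hi=2, target 12 not found

Binary search determines that 12 is not in the array after 4 comparisons. The search space was exhausted without finding the target.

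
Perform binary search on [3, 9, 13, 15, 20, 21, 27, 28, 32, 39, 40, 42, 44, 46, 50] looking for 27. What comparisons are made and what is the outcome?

Binary search for 27 in [3, 9, 13, 15, 20, 21, 27, 28, 32, 39, 40, 42, 44, 46, 50]:

lo=0, hi=14, mid=7, arr[mid]=28 -> 28 > 27, search left half
lo=0, hi=6, mid=3, arr[mid]=15 -> 15 < 27, search right half
lo=4, hi=6, mid=5, arr[mid]=21 -> 21 < 27, search right half
lo=6, hi=6, mid=6, arr[mid]=27 -> Found target at index 6!

Binary search finds 27 at index 6 after 4 comparisons. The search repeatedly halves the search space by comparing with the middle element.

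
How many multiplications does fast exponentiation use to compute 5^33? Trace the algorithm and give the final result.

Computing 5^33 by squaring (build up from 5^1; each line after the first costs one multiplication):

5^1 = 5
5^2 = (5^1)^2 = 5^2 = 25
5^4 = (5^2)^2 = 25^2 = 625
5^8 = (5^4)^2 = 625^2 = 390625
5^16 = (5^8)^2 = 390625^2 = 152587890625
5^32 = (5^16)^2 = 152587890625^2 = 23283064365386962890625
5^33 = 5 * 5^32 = 5 * 23283064365386962890625 = 116415321826934814453125

Result: 116415321826934814453125
Multiplications needed: 6 (6 lines after 5^1)

5^33 = 116415321826934814453125. Using exponentiation by squaring, this requires 6 multiplications. The key idea: if the exponent is even, square the half-power; if odd, multiply by the base once.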